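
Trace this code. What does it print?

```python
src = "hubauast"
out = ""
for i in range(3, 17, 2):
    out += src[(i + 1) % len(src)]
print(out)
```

i=3: add src[4]='u' → 'u'
i=5: add src[6]='s' → 'us'
i=7: add src[0]='h' → 'ush'
i=9: add src[2]='b' → 'ushb'
i=11: add src[4]='u' → 'ushbu'
i=13: add src[6]='s' → 'ushbus'
i=15: add src[0]='h' → 'ushbush'

ushbush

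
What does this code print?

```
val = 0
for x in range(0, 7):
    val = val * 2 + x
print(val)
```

120

x=0: val = 0*2+0 = 0
x=1: val = 0*2+1 = 1
x=2: val = 1*2+2 = 4
x=3: val = 4*2+3 = 11
x=4: val = 11*2+4 = 26
x=5: val = 26*2+5 = 57
x=6: val = 57*2+6 = 120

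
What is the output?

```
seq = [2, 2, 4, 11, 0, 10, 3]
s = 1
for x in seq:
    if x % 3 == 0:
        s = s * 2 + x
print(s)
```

x=2: not %3==0
x=2: not %3==0
x=4: not %3==0
x=11: not %3==0
x=0: %3==0, s = 1*2+0 = 2
x=10: not %3==0
x=3: %3==0, s = 2*2+3 = 7

7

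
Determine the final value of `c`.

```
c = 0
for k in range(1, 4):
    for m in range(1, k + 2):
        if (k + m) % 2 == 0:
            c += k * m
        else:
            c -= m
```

k=1,m=1: even sum, c = 0+1 = 1
k=1,m=2: odd sum, c = 1-2 = -1
k=2,m=1: odd sum, c = (-1)-1 = -2
k=2,m=2: even sum, c = (-2)+4 = 2
k=2,m=3: odd sum, c = 2-3 = -1
k=3,m=1: even sum, c = (-1)+3 = 2
k=3,m=2: odd sum, c = 2-2 = 0
k=3,m=3: even sum, c = 0+9 = 9
k=3,m=4: odd sum, c = 9-4 = 5

5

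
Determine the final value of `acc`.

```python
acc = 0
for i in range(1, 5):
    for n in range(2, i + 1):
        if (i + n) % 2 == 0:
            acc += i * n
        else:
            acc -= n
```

32

i=2,n=2: even sum, acc = 0+4 = 4
i=3,n=2: odd sum, acc = 4-2 = 2
i=3,n=3: even sum, acc = 2+9 = 11
i=4,n=2: even sum, acc = 11+8 = 19
i=4,n=3: odd sum, acc = 19-3 = 16
i=4,n=4: even sum, acc = 16+16 = 32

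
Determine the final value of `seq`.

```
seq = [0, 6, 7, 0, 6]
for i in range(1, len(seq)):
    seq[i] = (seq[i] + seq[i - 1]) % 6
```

i=1: seq[1] = (6+0)%6 = 0 → [0, 0, 7, 0, 6]
i=2: seq[2] = (7+0)%6 = 1 → [0, 0, 1, 0, 6]
i=3: seq[3] = (0+1)%6 = 1 → [0, 0, 1, 1, 6]
i=4: seq[4] = (6+1)%6 = 1 → [0, 0, 1, 1, 1]

[0, 0, 1, 1, 1]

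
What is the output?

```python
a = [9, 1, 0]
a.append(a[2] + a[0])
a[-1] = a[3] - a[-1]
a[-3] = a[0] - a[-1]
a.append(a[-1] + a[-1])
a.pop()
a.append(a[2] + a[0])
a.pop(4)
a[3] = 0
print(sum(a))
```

append a[2]+a[0] = 0+9 = 9 → [9, 1, 0, 9]
a[-1] = a[3]-a[-1] = 9-9 = 0 → [9, 1, 0, 0]
a[-3] = a[0]-a[-1] = 9-0 = 9 → [9, 9, 0, 0]
append a[-1]+a[-1] = 0+0 = 0 → [9, 9, 0, 0, 0]
pop() removes 0 → [9, 9, 0, 0]
append a[2]+a[0] = 0+9 = 9 → [9, 9, 0, 0, 9]
pop(4) removes 9 → [9, 9, 0, 0]
a[3] = 0 → [9, 9, 0, 0]
sum = 18

18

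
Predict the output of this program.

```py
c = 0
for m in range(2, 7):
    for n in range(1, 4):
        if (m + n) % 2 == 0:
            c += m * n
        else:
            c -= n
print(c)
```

40

m=2,n=1: odd sum, c = 0-1 = -1
m=2,n=2: even sum, c = (-1)+4 = 3
m=2,n=3: odd sum, c = 3-3 = 0
m=3,n=1: even sum, c = 0+3 = 3
m=3,n=2: odd sum, c = 3-2 = 1
m=3,n=3: even sum, c = 1+9 = 10
m=4,n=1: odd sum, c = 10-1 = 9
m=4,n=2: even sum, c = 9+8 = 17
m=4,n=3: odd sum, c = 17-3 = 14
m=5,n=1: even sum, c = 14+5 = 19
m=5,n=2: odd sum, c = 19-2 = 17
m=5,n=3: even sum, c = 17+15 = 32
m=6,n=1: odd sum, c = 32-1 = 31
m=6,n=2: even sum, c = 31+12 = 43
m=6,n=3: odd sum, c = 43-3 = 40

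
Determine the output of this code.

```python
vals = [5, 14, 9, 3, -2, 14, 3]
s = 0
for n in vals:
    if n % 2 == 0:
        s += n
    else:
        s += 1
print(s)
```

n=5: not even, s = 0+1 = 1
n=14: even, s = 1+14 = 15
n=9: not even, s = 15+1 = 16
n=3: not even, s = 16+1 = 17
n=-2: even, s = 17+(-2) = 15
n=14: even, s = 15+14 = 29
n=3: not even, s = 29+1 = 30

30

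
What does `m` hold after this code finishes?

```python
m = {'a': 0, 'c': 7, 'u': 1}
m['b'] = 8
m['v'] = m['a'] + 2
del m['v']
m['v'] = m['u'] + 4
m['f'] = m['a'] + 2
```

m['b'] = 8 → {'a': 0, 'c': 7, 'u': 1, 'b': 8}
m['v'] = m['a']+2 = 2 → {'a': 0, 'c': 7, 'u': 1, 'b': 8, 'v': 2}
del 'v' → {'a': 0, 'c': 7, 'u': 1, 'b': 8}
m['v'] = m['u']+4 = 5 → {'a': 0, 'c': 7, 'u': 1, 'b': 8, 'v': 5}
m['f'] = m['a']+2 = 2 → {'a': 0, 'c': 7, 'u': 1, 'b': 8, 'v': 5, 'f': 2}

{'a': 0, 'c': 7, 'u': 1, 'b': 8, 'v': 5, 'f': 2}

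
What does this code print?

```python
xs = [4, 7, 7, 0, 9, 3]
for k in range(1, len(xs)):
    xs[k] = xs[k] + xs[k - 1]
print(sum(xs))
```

108

k=1: xs[1] = 7+4 = 11 → [4, 11, 7, 0, 9, 3]
k=2: xs[2] = 7+11 = 18 → [4, 11, 18, 0, 9, 3]
k=3: xs[3] = 0+18 = 18 → [4, 11, 18, 18, 9, 3]
k=4: xs[4] = 9+18 = 27 → [4, 11, 18, 18, 27, 3]
k=5: xs[5] = 3+27 = 30 → [4, 11, 18, 18, 27, 30]
sum = 108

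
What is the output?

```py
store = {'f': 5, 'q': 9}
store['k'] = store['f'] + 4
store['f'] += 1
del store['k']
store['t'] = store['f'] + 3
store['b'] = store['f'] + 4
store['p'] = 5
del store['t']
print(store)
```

{'f': 6, 'q': 9, 'b': 10, 'p': 5}

store['k'] = store['f']+4 = 9 → {'f': 5, 'q': 9, 'k': 9}
store['f'] = 5+1 = 6 → {'f': 6, 'q': 9, 'k': 9}
del 'k' → {'f': 6, 'q': 9}
store['t'] = store['f']+3 = 9 → {'f': 6, 'q': 9, 't': 9}
store['b'] = store['f']+4 = 10 → {'f': 6, 'q': 9, 't': 9, 'b': 10}
store['p'] = 5 → {'f': 6, 'q': 9, 't': 9, 'b': 10, 'p': 5}
del 't' → {'f': 6, 'q': 9, 'b': 10, 'p': 5}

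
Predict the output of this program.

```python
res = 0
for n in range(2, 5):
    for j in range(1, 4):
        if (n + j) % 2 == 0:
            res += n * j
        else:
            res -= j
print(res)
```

14

n=2,j=1: odd sum, res = 0-1 = -1
n=2,j=2: even sum, res = (-1)+4 = 3
n=2,j=3: odd sum, res = 3-3 = 0
n=3,j=1: even sum, res = 0+3 = 3
n=3,j=2: odd sum, res = 3-2 = 1
n=3,j=3: even sum, res = 1+9 = 10
n=4,j=1: odd sum, res = 10-1 = 9
n=4,j=2: even sum, res = 9+8 = 17
n=4,j=3: odd sum, res = 17-3 = 14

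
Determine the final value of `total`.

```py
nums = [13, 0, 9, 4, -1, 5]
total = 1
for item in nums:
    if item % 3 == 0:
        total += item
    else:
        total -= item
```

item=13: not %3==0, total = 1-13 = -12
item=0: %3==0, total = (-12)+0 = -12
item=9: %3==0, total = (-12)+9 = -3
item=4: not %3==0, total = (-3)-4 = -7
item=-1: not %3==0, total = (-7)-(-1) = -6
item=5: not %3==0, total = (-6)-5 = -11

-11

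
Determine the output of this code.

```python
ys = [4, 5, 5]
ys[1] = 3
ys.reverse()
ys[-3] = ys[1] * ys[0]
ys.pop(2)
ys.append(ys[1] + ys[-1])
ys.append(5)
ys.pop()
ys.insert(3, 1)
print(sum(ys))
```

ys[1] = 3 → [4, 3, 5]
reverse → [5, 3, 4]
ys[-3] = ys[1]*ys[0] = 3*5 = 15 → [15, 3, 4]
pop(2) removes 4 → [15, 3]
append ys[1]+ys[-1] = 3+3 = 6 → [15, 3, 6]
append 5 → [15, 3, 6, 5]
pop() removes 5 → [15, 3, 6]
insert 1 at 3 → [15, 3, 6, 1]
sum = 25

25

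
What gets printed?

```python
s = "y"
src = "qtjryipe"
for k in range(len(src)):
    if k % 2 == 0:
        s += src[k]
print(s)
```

yqjyp

k=0: add 'q' → 'yq'
k=1: skip
k=2: add 'j' → 'yqj'
k=3: skip
k=4: add 'y' → 'yqjy'
k=5: skip
k=6: add 'p' → 'yqjyp'
k=7: skip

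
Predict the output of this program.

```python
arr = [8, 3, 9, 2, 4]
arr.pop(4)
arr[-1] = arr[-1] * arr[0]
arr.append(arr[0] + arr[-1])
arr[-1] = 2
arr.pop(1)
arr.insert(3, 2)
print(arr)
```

pop(4) removes 4 → [8, 3, 9, 2]
arr[-1] = arr[-1]*arr[0] = 2*8 = 16 → [8, 3, 9, 16]
append arr[0]+arr[-1] = 8+16 = 24 → [8, 3, 9, 16, 24]
arr[-1] = 2 → [8, 3, 9, 16, 2]
pop(1) removes 3 → [8, 9, 16, 2]
insert 2 at 3 → [8, 9, 16, 2, 2]

[8, 9, 16, 2, 2]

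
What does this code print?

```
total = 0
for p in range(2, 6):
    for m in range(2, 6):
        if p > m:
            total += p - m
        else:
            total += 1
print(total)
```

p=2,m=2: not 2>2, total = 0+1 = 1
p=2,m=3: not 2>3, total = 1+1 = 2
p=2,m=4: not 2>4, total = 2+1 = 3
p=2,m=5: not 2>5, total = 3+1 = 4
p=3,m=2: 3>2, total = 4+1 = 5
p=3,m=3: not 3>3, total = 5+1 = 6
p=3,m=4: not 3>4, total = 6+1 = 7
p=3,m=5: not 3>5, total = 7+1 = 8
p=4,m=2: 4>2, total = 8+2 = 10
p=4,m=3: 4>3, total = 10+1 = 11
p=4,m=4: not 4>4, total = 11+1 = 12
p=4,m=5: not 4>5, total = 12+1 = 13
p=5,m=2: 5>2, total = 13+3 = 16
p=5,m=3: 5>3, total = 16+2 = 18
p=5,m=4: 5>4, total = 18+1 = 19
p=5,m=5: not 5>5, total = 19+1 = 20

20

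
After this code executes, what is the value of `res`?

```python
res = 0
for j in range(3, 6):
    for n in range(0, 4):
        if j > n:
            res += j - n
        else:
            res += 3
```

33

j=3,n=0: 3>0, res = 0+3 = 3
j=3,n=1: 3>1, res = 3+2 = 5
j=3,n=2: 3>2, res = 5+1 = 6
j=3,n=3: not 3>3, res = 6+3 = 9
j=4,n=0: 4>0, res = 9+4 = 13
j=4,n=1: 4>1, res = 13+3 = 16
j=4,n=2: 4>2, res = 16+2 = 18
j=4,n=3: 4>3, res = 18+1 = 19
j=5,n=0: 5>0, res = 19+5 = 24
j=5,n=1: 5>1, res = 24+4 = 28
j=5,n=2: 5>2, res = 28+3 = 31
j=5,n=3: 5>3, res = 31+2 = 33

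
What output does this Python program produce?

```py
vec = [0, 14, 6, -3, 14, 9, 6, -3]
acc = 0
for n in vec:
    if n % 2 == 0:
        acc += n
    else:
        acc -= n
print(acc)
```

37

n=0: even, acc = 0+0 = 0
n=14: even, acc = 0+14 = 14
n=6: even, acc = 14+6 = 20
n=-3: not even, acc = 20-(-3) = 23
n=14: even, acc = 23+14 = 37
n=9: not even, acc = 37-9 = 28
n=6: even, acc = 28+6 = 34
n=-3: not even, acc = 34-(-3) = 37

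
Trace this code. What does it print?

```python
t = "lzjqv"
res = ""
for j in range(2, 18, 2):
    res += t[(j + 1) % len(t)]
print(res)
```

qljvzqlj

j=2: add t[3]='q' → 'q'
j=4: add t[0]='l' → 'ql'
j=6: add t[2]='j' → 'qlj'
j=8: add t[4]='v' → 'qljv'
j=10: add t[1]='z' → 'qljvz'
j=12: add t[3]='q' → 'qljvzq'
j=14: add t[0]='l' → 'qljvzql'
j=16: add t[2]='j' → 'qljvzqlj'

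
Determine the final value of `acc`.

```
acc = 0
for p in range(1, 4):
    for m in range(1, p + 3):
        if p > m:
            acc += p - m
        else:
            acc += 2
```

p=1,m=1: not 1>1, acc = 0+2 = 2
p=1,m=2: not 1>2, acc = 2+2 = 4
p=1,m=3: not 1>3, acc = 4+2 = 6
p=2,m=1: 2>1, acc = 6+1 = 7
p=2,m=2: not 2>2, acc = 7+2 = 9
p=2,m=3: not 2>3, acc = 9+2 = 11
p=2,m=4: not 2>4, acc = 11+2 = 13
p=3,m=1: 3>1, acc = 13+2 = 15
p=3,m=2: 3>2, acc = 15+1 = 16
p=3,m=3: not 3>3, acc = 16+2 = 18
p=3,m=4: not 3>4, acc = 18+2 = 20
p=3,m=5: not 3>5, acc = 20+2 = 22

22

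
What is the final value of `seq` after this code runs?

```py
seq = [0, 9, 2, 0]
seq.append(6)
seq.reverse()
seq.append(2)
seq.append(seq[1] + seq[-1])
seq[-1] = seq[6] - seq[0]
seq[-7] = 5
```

append 6 → [0, 9, 2, 0, 6]
reverse → [6, 0, 2, 9, 0]
append 2 → [6, 0, 2, 9, 0, 2]
append seq[1]+seq[-1] = 0+2 = 2 → [6, 0, 2, 9, 0, 2, 2]
seq[-1] = seq[6]-seq[0] = 2-6 = -4 → [6, 0, 2, 9, 0, 2, -4]
seq[-7] = 5 → [5, 0, 2, 9, 0, 2, -4]

[5, 0, 2, 9, 0, 2, -4]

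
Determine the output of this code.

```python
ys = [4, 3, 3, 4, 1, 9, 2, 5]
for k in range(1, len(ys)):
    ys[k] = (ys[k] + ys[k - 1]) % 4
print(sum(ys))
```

k=1: ys[1] = (3+4)%4 = 3 → [4, 3, 3, 4, 1, 9, 2, 5]
k=2: ys[2] = (3+3)%4 = 2 → [4, 3, 2, 4, 1, 9, 2, 5]
k=3: ys[3] = (4+2)%4 = 2 → [4, 3, 2, 2, 1, 9, 2, 5]
k=4: ys[4] = (1+2)%4 = 3 → [4, 3, 2, 2, 3, 9, 2, 5]
k=5: ys[5] = (9+3)%4 = 0 → [4, 3, 2, 2, 3, 0, 2, 5]
k=6: ys[6] = (2+0)%4 = 2 → [4, 3, 2, 2, 3, 0, 2, 5]
k=7: ys[7] = (5+2)%4 = 3 → [4, 3, 2, 2, 3, 0, 2, 3]
sum = 19

19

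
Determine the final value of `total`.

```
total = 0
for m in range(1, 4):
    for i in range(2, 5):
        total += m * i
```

m=1,i=2: total = 0+2 = 2
m=1,i=3: total = 2+3 = 5
m=1,i=4: total = 5+4 = 9
m=2,i=2: total = 9+4 = 13
m=2,i=3: total = 13+6 = 19
m=2,i=4: total = 19+8 = 27
m=3,i=2: total = 27+6 = 33
m=3,i=3: total = 33+9 = 42
m=3,i=4: total = 42+12 = 54

54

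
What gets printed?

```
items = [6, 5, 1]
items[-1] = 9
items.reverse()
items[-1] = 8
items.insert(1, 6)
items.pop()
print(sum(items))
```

items[-1] = 9 → [6, 5, 9]
reverse → [9, 5, 6]
items[-1] = 8 → [9, 5, 8]
insert 6 at 1 → [9, 6, 5, 8]
pop() removes 8 → [9, 6, 5]
sum = 20

20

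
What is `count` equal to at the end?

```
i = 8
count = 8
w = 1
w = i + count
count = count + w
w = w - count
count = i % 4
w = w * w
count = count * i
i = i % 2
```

0

w = 8+8 = 16
count = 8+16 = 24
w = 16-24 = -8
count = 8%4 = 0
w = (-8)*(-8) = 64
count = 0*8 = 0
i = 8%2 = 0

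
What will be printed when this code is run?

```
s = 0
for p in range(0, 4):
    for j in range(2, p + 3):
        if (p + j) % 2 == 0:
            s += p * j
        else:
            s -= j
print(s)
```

28

p=0,j=2: even sum, s = 0+0 = 0
p=1,j=2: odd sum, s = 0-2 = -2
p=1,j=3: even sum, s = (-2)+3 = 1
p=2,j=2: even sum, s = 1+4 = 5
p=2,j=3: odd sum, s = 5-3 = 2
p=2,j=4: even sum, s = 2+8 = 10
p=3,j=2: odd sum, s = 10-2 = 8
p=3,j=3: even sum, s = 8+9 = 17
p=3,j=4: odd sum, s = 17-4 = 13
p=3,j=5: even sum, s = 13+15 = 28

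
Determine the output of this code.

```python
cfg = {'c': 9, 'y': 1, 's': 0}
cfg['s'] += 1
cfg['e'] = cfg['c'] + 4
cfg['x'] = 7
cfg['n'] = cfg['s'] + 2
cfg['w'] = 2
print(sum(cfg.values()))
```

cfg['s'] = 0+1 = 1 → {'c': 9, 'y': 1, 's': 1}
cfg['e'] = cfg['c']+4 = 13 → {'c': 9, 'y': 1, 's': 1, 'e': 13}
cfg['x'] = 7 → {'c': 9, 'y': 1, 's': 1, 'e': 13, 'x': 7}
cfg['n'] = cfg['s']+2 = 3 → {'c': 9, 'y': 1, 's': 1, 'e': 13, 'x': 7, 'n': 3}
cfg['w'] = 2 → {'c': 9, 'y': 1, 's': 1, 'e': 13, 'x': 7, 'n': 3, 'w': 2}
sum of values = 36

36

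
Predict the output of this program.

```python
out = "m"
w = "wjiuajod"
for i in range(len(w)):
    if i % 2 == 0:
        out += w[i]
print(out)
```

mwiao

i=0: add 'w' → 'mw'
i=1: skip
i=2: add 'i' → 'mwi'
i=3: skip
i=4: add 'a' → 'mwia'
i=5: skip
i=6: add 'o' → 'mwiao'
i=7: skip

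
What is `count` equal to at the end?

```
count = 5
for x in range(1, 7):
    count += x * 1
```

x=1: count = 5+1*1 = 6
x=2: count = 6+2*1 = 8
x=3: count = 8+3*1 = 11
x=4: count = 11+4*1 = 15
x=5: count = 15+5*1 = 20
x=6: count = 20+6*1 = 26

26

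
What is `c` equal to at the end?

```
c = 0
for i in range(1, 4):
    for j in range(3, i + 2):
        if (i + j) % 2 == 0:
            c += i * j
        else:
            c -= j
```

2

i=2,j=3: odd sum, c = 0-3 = -3
i=3,j=3: even sum, c = (-3)+9 = 6
i=3,j=4: odd sum, c = 6-4 = 2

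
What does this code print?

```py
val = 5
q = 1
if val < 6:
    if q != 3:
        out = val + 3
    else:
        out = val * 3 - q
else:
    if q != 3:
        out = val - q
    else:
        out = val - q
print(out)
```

val=5, q=1
val < 6 is True; q != 3 is True
→ out = val + 3 = 8

8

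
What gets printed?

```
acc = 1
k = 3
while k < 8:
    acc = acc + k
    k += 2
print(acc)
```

16

k=3: acc = 1+3 = 4
k=5: acc = 4+5 = 9
k=7: acc = 9+7 = 16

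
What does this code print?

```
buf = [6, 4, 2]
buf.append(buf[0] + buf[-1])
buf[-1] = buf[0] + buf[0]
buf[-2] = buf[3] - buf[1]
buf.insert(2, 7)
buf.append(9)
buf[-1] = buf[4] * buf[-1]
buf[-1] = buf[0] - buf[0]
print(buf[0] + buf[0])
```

12

append buf[0]+buf[-1] = 6+2 = 8 → [6, 4, 2, 8]
buf[-1] = buf[0]+buf[0] = 6+6 = 12 → [6, 4, 2, 12]
buf[-2] = buf[3]-buf[1] = 12-4 = 8 → [6, 4, 8, 12]
insert 7 at 2 → [6, 4, 7, 8, 12]
append 9 → [6, 4, 7, 8, 12, 9]
buf[-1] = buf[4]*buf[-1] = 12*9 = 108 → [6, 4, 7, 8, 12, 108]
buf[-1] = buf[0]-buf[0] = 6-6 = 0 → [6, 4, 7, 8, 12, 0]
buf[0]+buf[0] = 6+6 = 12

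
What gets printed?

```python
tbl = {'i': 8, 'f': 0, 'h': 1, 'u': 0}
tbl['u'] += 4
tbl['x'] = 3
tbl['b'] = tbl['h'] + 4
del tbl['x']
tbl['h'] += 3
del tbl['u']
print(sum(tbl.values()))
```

17

tbl['u'] = 0+4 = 4 → {'i': 8, 'f': 0, 'h': 1, 'u': 4}
tbl['x'] = 3 → {'i': 8, 'f': 0, 'h': 1, 'u': 4, 'x': 3}
tbl['b'] = tbl['h']+4 = 5 → {'i': 8, 'f': 0, 'h': 1, 'u': 4, 'x': 3, 'b': 5}
del 'x' → {'i': 8, 'f': 0, 'h': 1, 'u': 4, 'b': 5}
tbl['h'] = 1+3 = 4 → {'i': 8, 'f': 0, 'h': 4, 'u': 4, 'b': 5}
del 'u' → {'i': 8, 'f': 0, 'h': 4, 'b': 5}
sum of values = 17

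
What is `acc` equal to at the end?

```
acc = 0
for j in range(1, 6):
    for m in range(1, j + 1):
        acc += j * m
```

j=1,m=1: acc = 0+1 = 1
j=2,m=1: acc = 1+2 = 3
j=2,m=2: acc = 3+4 = 7
j=3,m=1: acc = 7+3 = 10
j=3,m=2: acc = 10+6 = 16
j=3,m=3: acc = 16+9 = 25
j=4,m=1: acc = 25+4 = 29
j=4,m=2: acc = 29+8 = 37
j=4,m=3: acc = 37+12 = 49
j=4,m=4: acc = 49+16 = 65
j=5,m=1: acc = 65+5 = 70
j=5,m=2: acc = 70+10 = 80
j=5,m=3: acc = 80+15 = 95
j=5,m=4: acc = 95+20 = 115
j=5,m=5: acc = 115+25 = 140

140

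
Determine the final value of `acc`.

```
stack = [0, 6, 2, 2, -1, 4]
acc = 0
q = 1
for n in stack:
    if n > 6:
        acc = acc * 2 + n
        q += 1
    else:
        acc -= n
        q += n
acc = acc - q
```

n=0: not >6, acc = 0-0 = 0; q=1
n=6: not >6, acc = 0-6 = -6; q=7
n=2: not >6, acc = (-6)-2 = -8; q=9
n=2: not >6, acc = (-8)-2 = -10; q=11
n=-1: not >6, acc = (-10)-(-1) = -9; q=10
n=4: not >6, acc = (-9)-4 = -13; q=14
acc-q = (-13)-14 = -27

-27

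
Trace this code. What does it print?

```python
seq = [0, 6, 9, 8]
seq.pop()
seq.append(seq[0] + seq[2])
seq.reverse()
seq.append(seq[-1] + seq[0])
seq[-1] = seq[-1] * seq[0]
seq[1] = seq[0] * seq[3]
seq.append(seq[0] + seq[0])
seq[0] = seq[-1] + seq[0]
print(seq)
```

pop() removes 8 → [0, 6, 9]
append seq[0]+seq[2] = 0+9 = 9 → [0, 6, 9, 9]
reverse → [9, 9, 6, 0]
append seq[-1]+seq[0] = 0+9 = 9 → [9, 9, 6, 0, 9]
seq[-1] = seq[-1]*seq[0] = 9*9 = 81 → [9, 9, 6, 0, 81]
seq[1] = seq[0]*seq[3] = 9*0 = 0 → [9, 0, 6, 0, 81]
append seq[0]+seq[0] = 9+9 = 18 → [9, 0, 6, 0, 81, 18]
seq[0] = seq[-1]+seq[0] = 18+9 = 27 → [27, 0, 6, 0, 81, 18]

[27, 0, 6, 0, 81, 18]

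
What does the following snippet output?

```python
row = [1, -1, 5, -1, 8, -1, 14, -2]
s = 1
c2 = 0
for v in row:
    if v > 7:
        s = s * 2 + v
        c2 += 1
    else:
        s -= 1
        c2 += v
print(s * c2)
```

v=1: not >7, s = 1-1 = 0; c2=1
v=-1: not >7, s = 0-1 = -1; c2=0
v=5: not >7, s = (-1)-1 = -2; c2=5
v=-1: not >7, s = (-2)-1 = -3; c2=4
v=8: >7, s = (-3)*2+8 = 2; c2=5
v=-1: not >7, s = 2-1 = 1; c2=4
v=14: >7, s = 1*2+14 = 16; c2=5
v=-2: not >7, s = 16-1 = 15; c2=3
s*c2 = 15*3 = 45

45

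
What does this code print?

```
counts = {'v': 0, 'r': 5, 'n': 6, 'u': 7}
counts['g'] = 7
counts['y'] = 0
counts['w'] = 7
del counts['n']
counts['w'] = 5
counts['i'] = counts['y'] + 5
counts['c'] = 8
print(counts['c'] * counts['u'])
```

counts['g'] = 7 → {'v': 0, 'r': 5, 'n': 6, 'u': 7, 'g': 7}
counts['y'] = 0 → {'v': 0, 'r': 5, 'n': 6, 'u': 7, 'g': 7, 'y': 0}
counts['w'] = 7 → {'v': 0, 'r': 5, 'n': 6, 'u': 7, 'g': 7, 'y': 0, 'w': 7}
del 'n' → {'v': 0, 'r': 5, 'u': 7, 'g': 7, 'y': 0, 'w': 7}
counts['w'] = 5 → {'v': 0, 'r': 5, 'u': 7, 'g': 7, 'y': 0, 'w': 5}
counts['i'] = counts['y']+5 = 5 → {'v': 0, 'r': 5, 'u': 7, 'g': 7, 'y': 0, 'w': 5, 'i': 5}
counts['c'] = 8 → {'v': 0, 'r': 5, 'u': 7, 'g': 7, 'y': 0, 'w': 5, 'i': 5, 'c': 8}
counts['c']*counts['u'] = 8*7 = 56

56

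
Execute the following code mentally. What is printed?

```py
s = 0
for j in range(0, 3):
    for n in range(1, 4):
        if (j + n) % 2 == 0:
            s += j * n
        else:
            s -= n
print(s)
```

-2

j=0,n=1: odd sum, s = 0-1 = -1
j=0,n=2: even sum, s = (-1)+0 = -1
j=0,n=3: odd sum, s = (-1)-3 = -4
j=1,n=1: even sum, s = (-4)+1 = -3
j=1,n=2: odd sum, s = (-3)-2 = -5
j=1,n=3: even sum, s = (-5)+3 = -2
j=2,n=1: odd sum, s = (-2)-1 = -3
j=2,n=2: even sum, s = (-3)+4 = 1
j=2,n=3: odd sum, s = 1-3 = -2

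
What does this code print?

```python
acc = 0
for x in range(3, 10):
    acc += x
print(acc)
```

x=3: acc = 0+3 = 3
x=4: acc = 3+4 = 7
x=5: acc = 7+5 = 12
x=6: acc = 12+6 = 18
x=7: acc = 18+7 = 25
x=8: acc = 25+8 = 33
x=9: acc = 33+9 = 42

42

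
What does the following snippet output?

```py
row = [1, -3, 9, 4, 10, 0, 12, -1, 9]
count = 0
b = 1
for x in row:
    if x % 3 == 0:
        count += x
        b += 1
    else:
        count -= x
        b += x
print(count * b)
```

260

x=1: not %3==0, count = 0-1 = -1; b=2
x=-3: %3==0, count = (-1)+(-3) = -4; b=3
x=9: %3==0, count = (-4)+9 = 5; b=4
x=4: not %3==0, count = 5-4 = 1; b=8
x=10: not %3==0, count = 1-10 = -9; b=18
x=0: %3==0, count = (-9)+0 = -9; b=19
x=12: %3==0, count = (-9)+12 = 3; b=20
x=-1: not %3==0, count = 3-(-1) = 4; b=19
x=9: %3==0, count = 4+9 = 13; b=20
count*b = 13*20 = 260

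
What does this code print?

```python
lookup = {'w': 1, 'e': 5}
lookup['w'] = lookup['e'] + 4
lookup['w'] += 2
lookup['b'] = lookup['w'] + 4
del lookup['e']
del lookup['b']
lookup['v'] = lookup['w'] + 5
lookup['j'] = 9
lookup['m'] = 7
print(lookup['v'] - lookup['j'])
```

7

lookup['w'] = lookup['e']+4 = 9 → {'w': 9, 'e': 5}
lookup['w'] = 9+2 = 11 → {'w': 11, 'e': 5}
lookup['b'] = lookup['w']+4 = 15 → {'w': 11, 'e': 5, 'b': 15}
del 'e' → {'w': 11, 'b': 15}
del 'b' → {'w': 11}
lookup['v'] = lookup['w']+5 = 16 → {'w': 11, 'v': 16}
lookup['j'] = 9 → {'w': 11, 'v': 16, 'j': 9}
lookup['m'] = 7 → {'w': 11, 'v': 16, 'j': 9, 'm': 7}
lookup['v']-lookup['j'] = 16-9 = 7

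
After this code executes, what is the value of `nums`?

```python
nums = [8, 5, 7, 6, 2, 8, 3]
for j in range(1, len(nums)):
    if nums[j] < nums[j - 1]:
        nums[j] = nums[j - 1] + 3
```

[8, 11, 14, 17, 20, 23, 26]

j=1: 5<8, nums[1] = 8+3 = 11 → [8, 11, 7, 6, 2, 8, 3]
j=2: 7<11, nums[2] = 11+3 = 14 → [8, 11, 14, 6, 2, 8, 3]
j=3: 6<14, nums[3] = 14+3 = 17 → [8, 11, 14, 17, 2, 8, 3]
j=4: 2<17, nums[4] = 17+3 = 20 → [8, 11, 14, 17, 20, 8, 3]
j=5: 8<20, nums[5] = 20+3 = 23 → [8, 11, 14, 17, 20, 23, 3]
j=6: 3<23, nums[6] = 23+3 = 26 → [8, 11, 14, 17, 20, 23, 26]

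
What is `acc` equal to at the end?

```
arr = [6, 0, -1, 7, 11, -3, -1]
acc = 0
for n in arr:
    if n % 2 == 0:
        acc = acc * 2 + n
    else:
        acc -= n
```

n=6: even, acc = 0*2+6 = 6
n=0: even, acc = 6*2+0 = 12
n=-1: not even, acc = 12-(-1) = 13
n=7: not even, acc = 13-7 = 6
n=11: not even, acc = 6-11 = -5
n=-3: not even, acc = (-5)-(-3) = -2
n=-1: not even, acc = (-2)-(-1) = -1

-1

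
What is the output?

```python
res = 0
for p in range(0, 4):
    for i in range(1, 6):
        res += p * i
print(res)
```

90

p=0,i=1: res = 0+0 = 0
p=0,i=2: res = 0+0 = 0
p=0,i=3: res = 0+0 = 0
p=0,i=4: res = 0+0 = 0
p=0,i=5: res = 0+0 = 0
p=1,i=1: res = 0+1 = 1
p=1,i=2: res = 1+2 = 3
p=1,i=3: res = 3+3 = 6
p=1,i=4: res = 6+4 = 10
p=1,i=5: res = 10+5 = 15
p=2,i=1: res = 15+2 = 17
p=2,i=2: res = 17+4 = 21
p=2,i=3: res = 21+6 = 27
p=2,i=4: res = 27+8 = 35
p=2,i=5: res = 35+10 = 45
p=3,i=1: res = 45+3 = 48
p=3,i=2: res = 48+6 = 54
p=3,i=3: res = 54+9 = 63
p=3,i=4: res = 63+12 = 75
p=3,i=5: res = 75+15 = 90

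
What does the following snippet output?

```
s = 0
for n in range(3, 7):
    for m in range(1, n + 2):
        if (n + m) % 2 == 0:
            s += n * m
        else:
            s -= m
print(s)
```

110

n=3,m=1: even sum, s = 0+3 = 3
n=3,m=2: odd sum, s = 3-2 = 1
n=3,m=3: even sum, s = 1+9 = 10
n=3,m=4: odd sum, s = 10-4 = 6
n=4,m=1: odd sum, s = 6-1 = 5
n=4,m=2: even sum, s = 5+8 = 13
n=4,m=3: odd sum, s = 13-3 = 10
n=4,m=4: even sum, s = 10+16 = 26
n=4,m=5: odd sum, s = 26-5 = 21
n=5,m=1: even sum, s = 21+5 = 26
n=5,m=2: odd sum, s = 26-2 = 24
n=5,m=3: even sum, s = 24+15 = 39
n=5,m=4: odd sum, s = 39-4 = 35
n=5,m=5: even sum, s = 35+25 = 60
n=5,m=6: odd sum, s = 60-6 = 54
n=6,m=1: odd sum, s = 54-1 = 53
n=6,m=2: even sum, s = 53+12 = 65
n=6,m=3: odd sum, s = 65-3 = 62
n=6,m=4: even sum, s = 62+24 = 86
n=6,m=5: odd sum, s = 86-5 = 81
n=6,m=6: even sum, s = 81+36 = 117
n=6,m=7: odd sum, s = 117-7 = 110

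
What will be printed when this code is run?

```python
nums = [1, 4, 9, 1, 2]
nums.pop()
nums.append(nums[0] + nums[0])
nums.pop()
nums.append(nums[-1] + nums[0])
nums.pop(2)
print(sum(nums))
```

8

pop() removes 2 → [1, 4, 9, 1]
append nums[0]+nums[0] = 1+1 = 2 → [1, 4, 9, 1, 2]
pop() removes 2 → [1, 4, 9, 1]
append nums[-1]+nums[0] = 1+1 = 2 → [1, 4, 9, 1, 2]
pop(2) removes 9 → [1, 4, 1, 2]
sum = 8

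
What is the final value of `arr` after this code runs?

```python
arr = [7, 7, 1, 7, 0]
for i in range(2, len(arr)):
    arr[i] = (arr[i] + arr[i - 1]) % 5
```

i=2: arr[2] = (1+7)%5 = 3 → [7, 7, 3, 7, 0]
i=3: arr[3] = (7+3)%5 = 0 → [7, 7, 3, 0, 0]
i=4: arr[4] = (0+0)%5 = 0 → [7, 7, 3, 0, 0]

[7, 7, 3, 0, 0]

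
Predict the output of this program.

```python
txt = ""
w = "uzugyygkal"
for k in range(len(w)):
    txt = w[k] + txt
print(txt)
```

k=0: prepend 'u' → 'u'
k=1: prepend 'z' → 'zu'
k=2: prepend 'u' → 'uzu'
k=3: prepend 'g' → 'guzu'
k=4: prepend 'y' → 'yguzu'
k=5: prepend 'y' → 'yyguzu'
k=6: prepend 'g' → 'gyyguzu'
k=7: prepend 'k' → 'kgyyguzu'
k=8: prepend 'a' → 'akgyyguzu'
k=9: prepend 'l' → 'lakgyyguzu'

lakgyyguzu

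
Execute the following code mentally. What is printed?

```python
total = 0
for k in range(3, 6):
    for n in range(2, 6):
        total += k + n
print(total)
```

k=3,n=2: total = 0+5 = 5
k=3,n=3: total = 5+6 = 11
k=3,n=4: total = 11+7 = 18
k=3,n=5: total = 18+8 = 26
k=4,n=2: total = 26+6 = 32
k=4,n=3: total = 32+7 = 39
k=4,n=4: total = 39+8 = 47
k=4,n=5: total = 47+9 = 56
k=5,n=2: total = 56+7 = 63
k=5,n=3: total = 63+8 = 71
k=5,n=4: total = 71+9 = 80
k=5,n=5: total = 80+10 = 90

90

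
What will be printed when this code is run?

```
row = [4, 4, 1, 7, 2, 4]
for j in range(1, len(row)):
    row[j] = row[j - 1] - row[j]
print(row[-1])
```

-14

j=1: row[1] = 4-4 = 0 → [4, 0, 1, 7, 2, 4]
j=2: row[2] = 0-1 = -1 → [4, 0, -1, 7, 2, 4]
j=3: row[3] = (-1)-7 = -8 → [4, 0, -1, -8, 2, 4]
j=4: row[4] = (-8)-2 = -10 → [4, 0, -1, -8, -10, 4]
j=5: row[5] = (-10)-4 = -14 → [4, 0, -1, -8, -10, -14]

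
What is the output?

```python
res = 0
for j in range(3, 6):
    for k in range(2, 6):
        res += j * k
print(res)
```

j=3,k=2: res = 0+6 = 6
j=3,k=3: res = 6+9 = 15
j=3,k=4: res = 15+12 = 27
j=3,k=5: res = 27+15 = 42
j=4,k=2: res = 42+8 = 50
j=4,k=3: res = 50+12 = 62
j=4,k=4: res = 62+16 = 78
j=4,k=5: res = 78+20 = 98
j=5,k=2: res = 98+10 = 108
j=5,k=3: res = 108+15 = 123
j=5,k=4: res = 123+20 = 143
j=5,k=5: res = 143+25 = 168

168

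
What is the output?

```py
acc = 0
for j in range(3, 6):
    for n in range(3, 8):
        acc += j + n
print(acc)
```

j=3,n=3: acc = 0+6 = 6
j=3,n=4: acc = 6+7 = 13
j=3,n=5: acc = 13+8 = 21
j=3,n=6: acc = 21+9 = 30
j=3,n=7: acc = 30+10 = 40
j=4,n=3: acc = 40+7 = 47
j=4,n=4: acc = 47+8 = 55
j=4,n=5: acc = 55+9 = 64
j=4,n=6: acc = 64+10 = 74
j=4,n=7: acc = 74+11 = 85
j=5,n=3: acc = 85+8 = 93
j=5,n=4: acc = 93+9 = 102
j=5,n=5: acc = 102+10 = 112
j=5,n=6: acc = 112+11 = 123
j=5,n=7: acc = 123+12 = 135

135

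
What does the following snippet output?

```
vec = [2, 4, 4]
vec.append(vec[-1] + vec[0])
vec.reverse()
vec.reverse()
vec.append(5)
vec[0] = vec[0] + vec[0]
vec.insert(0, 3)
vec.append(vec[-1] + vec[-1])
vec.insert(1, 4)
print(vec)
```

append vec[-1]+vec[0] = 4+2 = 6 → [2, 4, 4, 6]
reverse → [6, 4, 4, 2]
reverse → [2, 4, 4, 6]
append 5 → [2, 4, 4, 6, 5]
vec[0] = vec[0]+vec[0] = 2+2 = 4 → [4, 4, 4, 6, 5]
insert 3 at 0 → [3, 4, 4, 4, 6, 5]
append vec[-1]+vec[-1] = 5+5 = 10 → [3, 4, 4, 4, 6, 5, 10]
insert 4 at 1 → [3, 4, 4, 4, 4, 6, 5, 10]

[3, 4, 4, 4, 4, 6, 5, 10]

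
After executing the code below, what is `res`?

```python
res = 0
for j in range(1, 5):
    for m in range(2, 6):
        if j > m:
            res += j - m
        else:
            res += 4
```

56

j=1,m=2: not 1>2, res = 0+4 = 4
j=1,m=3: not 1>3, res = 4+4 = 8
j=1,m=4: not 1>4, res = 8+4 = 12
j=1,m=5: not 1>5, res = 12+4 = 16
j=2,m=2: not 2>2, res = 16+4 = 20
j=2,m=3: not 2>3, res = 20+4 = 24
j=2,m=4: not 2>4, res = 24+4 = 28
j=2,m=5: not 2>5, res = 28+4 = 32
j=3,m=2: 3>2, res = 32+1 = 33
j=3,m=3: not 3>3, res = 33+4 = 37
j=3,m=4: not 3>4, res = 37+4 = 41
j=3,m=5: not 3>5, res = 41+4 = 45
j=4,m=2: 4>2, res = 45+2 = 47
j=4,m=3: 4>3, res = 47+1 = 48
j=4,m=4: not 4>4, res = 48+4 = 52
j=4,m=5: not 4>5, res = 52+4 = 56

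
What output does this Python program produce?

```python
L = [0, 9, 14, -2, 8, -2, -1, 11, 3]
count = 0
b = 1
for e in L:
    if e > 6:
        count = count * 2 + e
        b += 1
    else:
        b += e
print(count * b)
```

465

e=0: not >6; b=1
e=9: >6, count = 0*2+9 = 9; b=2
e=14: >6, count = 9*2+14 = 32; b=3
e=-2: not >6; b=1
e=8: >6, count = 32*2+8 = 72; b=2
e=-2: not >6; b=0
e=-1: not >6; b=-1
e=11: >6, count = 72*2+11 = 155; b=0
e=3: not >6; b=3
count*b = 155*3 = 465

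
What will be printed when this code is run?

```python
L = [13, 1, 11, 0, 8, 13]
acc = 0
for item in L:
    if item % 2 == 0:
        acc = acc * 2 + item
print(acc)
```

item=13: not even
item=1: not even
item=11: not even
item=0: even, acc = 0*2+0 = 0
item=8: even, acc = 0*2+8 = 8
item=13: not even

8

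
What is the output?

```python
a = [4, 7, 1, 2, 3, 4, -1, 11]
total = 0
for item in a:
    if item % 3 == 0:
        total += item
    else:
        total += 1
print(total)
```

10

item=4: not %3==0, total = 0+1 = 1
item=7: not %3==0, total = 1+1 = 2
item=1: not %3==0, total = 2+1 = 3
item=2: not %3==0, total = 3+1 = 4
item=3: %3==0, total = 4+3 = 7
item=4: not %3==0, total = 7+1 = 8
item=-1: not %3==0, total = 8+1 = 9
item=11: not %3==0, total = 9+1 = 10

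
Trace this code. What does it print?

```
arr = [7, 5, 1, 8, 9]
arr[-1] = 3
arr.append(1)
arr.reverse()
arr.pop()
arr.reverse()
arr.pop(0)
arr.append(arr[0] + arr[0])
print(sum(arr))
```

15

arr[-1] = 3 → [7, 5, 1, 8, 3]
append 1 → [7, 5, 1, 8, 3, 1]
reverse → [1, 3, 8, 1, 5, 7]
pop() removes 7 → [1, 3, 8, 1, 5]
reverse → [5, 1, 8, 3, 1]
pop(0) removes 5 → [1, 8, 3, 1]
append arr[0]+arr[0] = 1+1 = 2 → [1, 8, 3, 1, 2]
sum = 15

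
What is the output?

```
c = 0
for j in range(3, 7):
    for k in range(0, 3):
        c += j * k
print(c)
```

j=3,k=0: c = 0+0 = 0
j=3,k=1: c = 0+3 = 3
j=3,k=2: c = 3+6 = 9
j=4,k=0: c = 9+0 = 9
j=4,k=1: c = 9+4 = 13
j=4,k=2: c = 13+8 = 21
j=5,k=0: c = 21+0 = 21
j=5,k=1: c = 21+5 = 26
j=5,k=2: c = 26+10 = 36
j=6,k=0: c = 36+0 = 36
j=6,k=1: c = 36+6 = 42
j=6,k=2: c = 42+12 = 54

54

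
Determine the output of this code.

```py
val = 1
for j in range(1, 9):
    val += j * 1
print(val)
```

j=1: val = 1+1*1 = 2
j=2: val = 2+2*1 = 4
j=3: val = 4+3*1 = 7
j=4: val = 7+4*1 = 11
j=5: val = 11+5*1 = 16
j=6: val = 16+6*1 = 22
j=7: val = 22+7*1 = 29
j=8: val = 29+8*1 = 37

37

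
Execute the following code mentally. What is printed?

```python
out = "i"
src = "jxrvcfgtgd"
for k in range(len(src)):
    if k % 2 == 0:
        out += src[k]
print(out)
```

ijrcgg

k=0: add 'j' → 'ij'
k=1: skip
k=2: add 'r' → 'ijr'
k=3: skip
k=4: add 'c' → 'ijrc'
k=5: skip
k=6: add 'g' → 'ijrcg'
k=7: skip
k=8: add 'g' → 'ijrcgg'
k=9: skip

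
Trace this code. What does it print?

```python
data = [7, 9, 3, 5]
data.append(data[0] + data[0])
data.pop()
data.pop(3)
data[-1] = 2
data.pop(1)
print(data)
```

[7, 2]

append data[0]+data[0] = 7+7 = 14 → [7, 9, 3, 5, 14]
pop() removes 14 → [7, 9, 3, 5]
pop(3) removes 5 → [7, 9, 3]
data[-1] = 2 → [7, 9, 2]
pop(1) removes 9 → [7, 2]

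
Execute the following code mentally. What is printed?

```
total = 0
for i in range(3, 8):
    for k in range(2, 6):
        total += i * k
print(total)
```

350

i=3,k=2: total = 0+6 = 6
i=3,k=3: total = 6+9 = 15
i=3,k=4: total = 15+12 = 27
i=3,k=5: total = 27+15 = 42
i=4,k=2: total = 42+8 = 50
i=4,k=3: total = 50+12 = 62
i=4,k=4: total = 62+16 = 78
i=4,k=5: total = 78+20 = 98
i=5,k=2: total = 98+10 = 108
i=5,k=3: total = 108+15 = 123
i=5,k=4: total = 123+20 = 143
i=5,k=5: total = 143+25 = 168
i=6,k=2: total = 168+12 = 180
i=6,k=3: total = 180+18 = 198
i=6,k=4: total = 198+24 = 222
i=6,k=5: total = 222+30 = 252
i=7,k=2: total = 252+14 = 266
i=7,k=3: total = 266+21 = 287
i=7,k=4: total = 287+28 = 315
i=7,k=5: total = 315+35 = 350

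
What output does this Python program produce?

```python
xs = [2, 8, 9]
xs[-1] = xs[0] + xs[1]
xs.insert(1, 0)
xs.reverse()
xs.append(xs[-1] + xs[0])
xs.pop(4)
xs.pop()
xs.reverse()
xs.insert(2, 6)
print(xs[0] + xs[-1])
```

10

xs[-1] = xs[0]+xs[1] = 2+8 = 10 → [2, 8, 10]
insert 0 at 1 → [2, 0, 8, 10]
reverse → [10, 8, 0, 2]
append xs[-1]+xs[0] = 2+10 = 12 → [10, 8, 0, 2, 12]
pop(4) removes 12 → [10, 8, 0, 2]
pop() removes 2 → [10, 8, 0]
reverse → [0, 8, 10]
insert 6 at 2 → [0, 8, 6, 10]
xs[0]+xs[-1] = 0+10 = 10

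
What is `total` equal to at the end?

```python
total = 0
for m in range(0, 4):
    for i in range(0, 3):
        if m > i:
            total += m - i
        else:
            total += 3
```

28

m=0,i=0: not 0>0, total = 0+3 = 3
m=0,i=1: not 0>1, total = 3+3 = 6
m=0,i=2: not 0>2, total = 6+3 = 9
m=1,i=0: 1>0, total = 9+1 = 10
m=1,i=1: not 1>1, total = 10+3 = 13
m=1,i=2: not 1>2, total = 13+3 = 16
m=2,i=0: 2>0, total = 16+2 = 18
m=2,i=1: 2>1, total = 18+1 = 19
m=2,i=2: not 2>2, total = 19+3 = 22
m=3,i=0: 3>0, total = 22+3 = 25
m=3,i=1: 3>1, total = 25+2 = 27
m=3,i=2: 3>2, total = 27+1 = 28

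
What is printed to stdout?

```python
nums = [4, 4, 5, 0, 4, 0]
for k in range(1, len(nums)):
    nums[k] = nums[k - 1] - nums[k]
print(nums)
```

k=1: nums[1] = 4-4 = 0 → [4, 0, 5, 0, 4, 0]
k=2: nums[2] = 0-5 = -5 → [4, 0, -5, 0, 4, 0]
k=3: nums[3] = (-5)-0 = -5 → [4, 0, -5, -5, 4, 0]
k=4: nums[4] = (-5)-4 = -9 → [4, 0, -5, -5, -9, 0]
k=5: nums[5] = (-9)-0 = -9 → [4, 0, -5, -5, -9, -9]

[4, 0, -5, -5, -9, -9]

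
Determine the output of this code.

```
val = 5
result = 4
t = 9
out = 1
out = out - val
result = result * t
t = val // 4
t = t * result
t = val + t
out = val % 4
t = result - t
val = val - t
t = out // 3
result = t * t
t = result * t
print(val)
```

10

out = 1-5 = -4
result = 4*9 = 36
t = 5//4 = 1
t = 1*36 = 36
t = 5+36 = 41
out = 5%4 = 1
t = 36-41 = -5
val = 5-(-5) = 10
t = 1//3 = 0
result = 0*0 = 0
t = 0*0 = 0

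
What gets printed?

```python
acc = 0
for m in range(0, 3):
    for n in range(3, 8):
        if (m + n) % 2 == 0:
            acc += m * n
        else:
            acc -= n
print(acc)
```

-5

m=0,n=3: odd sum, acc = 0-3 = -3
m=0,n=4: even sum, acc = (-3)+0 = -3
m=0,n=5: odd sum, acc = (-3)-5 = -8
m=0,n=6: even sum, acc = (-8)+0 = -8
m=0,n=7: odd sum, acc = (-8)-7 = -15
m=1,n=3: even sum, acc = (-15)+3 = -12
m=1,n=4: odd sum, acc = (-12)-4 = -16
m=1,n=5: even sum, acc = (-16)+5 = -11
m=1,n=6: odd sum, acc = (-11)-6 = -17
m=1,n=7: even sum, acc = (-17)+7 = -10
m=2,n=3: odd sum, acc = (-10)-3 = -13
m=2,n=4: even sum, acc = (-13)+8 = -5
m=2,n=5: odd sum, acc = (-5)-5 = -10
m=2,n=6: even sum, acc = (-10)+12 = 2
m=2,n=7: odd sum, acc = 2-7 = -5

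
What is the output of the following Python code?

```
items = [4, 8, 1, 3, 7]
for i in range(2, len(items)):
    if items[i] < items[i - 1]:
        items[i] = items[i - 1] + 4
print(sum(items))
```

i=2: 1<8, items[2] = 8+4 = 12 → [4, 8, 12, 3, 7]
i=3: 3<12, items[3] = 12+4 = 16 → [4, 8, 12, 16, 7]
i=4: 7<16, items[4] = 16+4 = 20 → [4, 8, 12, 16, 20]
sum = 60

60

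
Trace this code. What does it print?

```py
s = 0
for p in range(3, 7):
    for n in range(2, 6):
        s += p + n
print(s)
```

p=3,n=2: s = 0+5 = 5
p=3,n=3: s = 5+6 = 11
p=3,n=4: s = 11+7 = 18
p=3,n=5: s = 18+8 = 26
p=4,n=2: s = 26+6 = 32
p=4,n=3: s = 32+7 = 39
p=4,n=4: s = 39+8 = 47
p=4,n=5: s = 47+9 = 56
p=5,n=2: s = 56+7 = 63
p=5,n=3: s = 63+8 = 71
p=5,n=4: s = 71+9 = 80
p=5,n=5: s = 80+10 = 90
p=6,n=2: s = 90+8 = 98
p=6,n=3: s = 98+9 = 107
p=6,n=4: s = 107+10 = 117
p=6,n=5: s = 117+11 = 128

128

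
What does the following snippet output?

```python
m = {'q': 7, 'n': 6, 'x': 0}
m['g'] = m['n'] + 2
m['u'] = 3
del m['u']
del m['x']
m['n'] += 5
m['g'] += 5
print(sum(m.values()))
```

31

m['g'] = m['n']+2 = 8 → {'q': 7, 'n': 6, 'x': 0, 'g': 8}
m['u'] = 3 → {'q': 7, 'n': 6, 'x': 0, 'g': 8, 'u': 3}
del 'u' → {'q': 7, 'n': 6, 'x': 0, 'g': 8}
del 'x' → {'q': 7, 'n': 6, 'g': 8}
m['n'] = 6+5 = 11 → {'q': 7, 'n': 11, 'g': 8}
m['g'] = 8+5 = 13 → {'q': 7, 'n': 11, 'g': 13}
sum of values = 31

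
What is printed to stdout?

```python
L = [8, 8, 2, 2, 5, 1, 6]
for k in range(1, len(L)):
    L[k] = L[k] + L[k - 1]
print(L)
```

k=1: L[1] = 8+8 = 16 → [8, 16, 2, 2, 5, 1, 6]
k=2: L[2] = 2+16 = 18 → [8, 16, 18, 2, 5, 1, 6]
k=3: L[3] = 2+18 = 20 → [8, 16, 18, 20, 5, 1, 6]
k=4: L[4] = 5+20 = 25 → [8, 16, 18, 20, 25, 1, 6]
k=5: L[5] = 1+25 = 26 → [8, 16, 18, 20, 25, 26, 6]
k=6: L[6] = 6+26 = 32 → [8, 16, 18, 20, 25, 26, 32]

[8, 16, 18, 20, 25, 26, 32]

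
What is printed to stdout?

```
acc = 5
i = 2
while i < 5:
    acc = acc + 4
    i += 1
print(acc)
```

17

i=2: acc = 5+4 = 9
i=3: acc = 9+4 = 13
i=4: acc = 13+4 = 17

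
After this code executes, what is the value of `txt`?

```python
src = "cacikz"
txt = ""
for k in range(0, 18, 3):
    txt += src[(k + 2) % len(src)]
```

'czczcz'

k=0: add src[2]='c' → 'c'
k=3: add src[5]='z' → 'cz'
k=6: add src[2]='c' → 'czc'
k=9: add src[5]='z' → 'czcz'
k=12: add src[2]='c' → 'czczc'
k=15: add src[5]='z' → 'czczcz'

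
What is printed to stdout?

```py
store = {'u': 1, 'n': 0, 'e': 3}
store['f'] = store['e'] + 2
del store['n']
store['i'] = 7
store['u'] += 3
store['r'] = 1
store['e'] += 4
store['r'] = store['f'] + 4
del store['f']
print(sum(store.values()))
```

27

store['f'] = store['e']+2 = 5 → {'u': 1, 'n': 0, 'e': 3, 'f': 5}
del 'n' → {'u': 1, 'e': 3, 'f': 5}
store['i'] = 7 → {'u': 1, 'e': 3, 'f': 5, 'i': 7}
store['u'] = 1+3 = 4 → {'u': 4, 'e': 3, 'f': 5, 'i': 7}
store['r'] = 1 → {'u': 4, 'e': 3, 'f': 5, 'i': 7, 'r': 1}
store['e'] = 3+4 = 7 → {'u': 4, 'e': 7, 'f': 5, 'i': 7, 'r': 1}
store['r'] = store['f']+4 = 9 → {'u': 4, 'e': 7, 'f': 5, 'i': 7, 'r': 9}
del 'f' → {'u': 4, 'e': 7, 'i': 7, 'r': 9}
sum of values = 27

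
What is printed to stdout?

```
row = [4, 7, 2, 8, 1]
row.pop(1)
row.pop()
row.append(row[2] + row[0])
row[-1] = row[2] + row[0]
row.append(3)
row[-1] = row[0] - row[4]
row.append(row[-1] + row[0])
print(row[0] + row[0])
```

8

pop(1) removes 7 → [4, 2, 8, 1]
pop() removes 1 → [4, 2, 8]
append row[2]+row[0] = 8+4 = 12 → [4, 2, 8, 12]
row[-1] = row[2]+row[0] = 8+4 = 12 → [4, 2, 8, 12]
append 3 → [4, 2, 8, 12, 3]
row[-1] = row[0]-row[4] = 4-3 = 1 → [4, 2, 8, 12, 1]
append row[-1]+row[0] = 1+4 = 5 → [4, 2, 8, 12, 1, 5]
row[0]+row[0] = 4+4 = 8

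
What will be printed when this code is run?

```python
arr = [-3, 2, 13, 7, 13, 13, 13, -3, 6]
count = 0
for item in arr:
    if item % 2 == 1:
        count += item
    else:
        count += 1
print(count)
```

55

item=-3: odd, count = 0+(-3) = -3
item=2: not odd, count = (-3)+1 = -2
item=13: odd, count = (-2)+13 = 11
item=7: odd, count = 11+7 = 18
item=13: odd, count = 18+13 = 31
item=13: odd, count = 31+13 = 44
item=13: odd, count = 44+13 = 57
item=-3: odd, count = 57+(-3) = 54
item=6: not odd, count = 54+1 = 55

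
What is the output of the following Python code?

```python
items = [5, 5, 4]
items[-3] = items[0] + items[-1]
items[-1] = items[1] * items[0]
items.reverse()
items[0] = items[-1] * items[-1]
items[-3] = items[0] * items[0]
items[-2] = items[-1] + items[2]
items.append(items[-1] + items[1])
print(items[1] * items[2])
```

162

items[-3] = items[0]+items[-1] = 5+4 = 9 → [9, 5, 4]
items[-1] = items[1]*items[0] = 5*9 = 45 → [9, 5, 45]
reverse → [45, 5, 9]
items[0] = items[-1]*items[-1] = 9*9 = 81 → [81, 5, 9]
items[-3] = items[0]*items[0] = 81*81 = 6561 → [6561, 5, 9]
items[-2] = items[-1]+items[2] = 9+9 = 18 → [6561, 18, 9]
append items[-1]+items[1] = 9+18 = 27 → [6561, 18, 9, 27]
items[1]*items[2] = 18*9 = 162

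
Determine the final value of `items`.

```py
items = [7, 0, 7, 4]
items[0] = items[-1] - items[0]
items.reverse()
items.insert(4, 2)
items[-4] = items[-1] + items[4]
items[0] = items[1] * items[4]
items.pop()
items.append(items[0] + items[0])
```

[8, 4, 0, -3, 16]

items[0] = items[-1]-items[0] = 4-7 = -3 → [-3, 0, 7, 4]
reverse → [4, 7, 0, -3]
insert 2 at 4 → [4, 7, 0, -3, 2]
items[-4] = items[-1]+items[4] = 2+2 = 4 → [4, 4, 0, -3, 2]
items[0] = items[1]*items[4] = 4*2 = 8 → [8, 4, 0, -3, 2]
pop() removes 2 → [8, 4, 0, -3]
append items[0]+items[0] = 8+8 = 16 → [8, 4, 0, -3, 16]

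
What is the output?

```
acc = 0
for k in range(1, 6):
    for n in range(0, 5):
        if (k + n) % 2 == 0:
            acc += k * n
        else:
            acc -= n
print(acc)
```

k=1,n=0: odd sum, acc = 0-0 = 0
k=1,n=1: even sum, acc = 0+1 = 1
k=1,n=2: odd sum, acc = 1-2 = -1
k=1,n=3: even sum, acc = (-1)+3 = 2
k=1,n=4: odd sum, acc = 2-4 = -2
k=2,n=0: even sum, acc = (-2)+0 = -2
k=2,n=1: odd sum, acc = (-2)-1 = -3
k=2,n=2: even sum, acc = (-3)+4 = 1
k=2,n=3: odd sum, acc = 1-3 = -2
k=2,n=4: even sum, acc = (-2)+8 = 6
k=3,n=0: odd sum, acc = 6-0 = 6
k=3,n=1: even sum, acc = 6+3 = 9
k=3,n=2: odd sum, acc = 9-2 = 7
k=3,n=3: even sum, acc = 7+9 = 16
k=3,n=4: odd sum, acc = 16-4 = 12
k=4,n=0: even sum, acc = 12+0 = 12
k=4,n=1: odd sum, acc = 12-1 = 11
k=4,n=2: even sum, acc = 11+8 = 19
k=4,n=3: odd sum, acc = 19-3 = 16
k=4,n=4: even sum, acc = 16+16 = 32
k=5,n=0: odd sum, acc = 32-0 = 32
k=5,n=1: even sum, acc = 32+5 = 37
k=5,n=2: odd sum, acc = 37-2 = 35
k=5,n=3: even sum, acc = 35+15 = 50
k=5,n=4: odd sum, acc = 50-4 = 46

46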